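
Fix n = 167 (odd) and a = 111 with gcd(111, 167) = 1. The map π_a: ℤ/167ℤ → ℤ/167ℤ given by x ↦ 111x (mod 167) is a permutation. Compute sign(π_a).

-1

Start at x=18: 18 → 161 → 2 → 55 → 93 → 136 → 66 → … (one orbit).
Cycle lengths of π_111 on ℤ/167ℤ: [166, 1]; 2 cycles in total.
167 − 2 = 165 transpositions; sign(π) = (−1)^165 = -1.
Zolotarev: (111|167) = -1, matching the cycle-count sign.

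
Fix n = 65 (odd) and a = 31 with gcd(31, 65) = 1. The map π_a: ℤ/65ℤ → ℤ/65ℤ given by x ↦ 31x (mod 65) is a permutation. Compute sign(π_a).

-1

Trace 51: π^k(51) = [51, 21, 1, 31] for k=0..3.
π_31 has 20 disjoint cycles with lengths [4, 4, 4, 4, 4, 4, 4, 4, 4, 4, 4, 4, 4, 4, 4, 1, 1, 1, 1, 1] on {0,…,64}.
Σ(ℓ_i−1) = 65−20 = 45; sign = (−1)^45 = -1.
Via Zolotarev, sign(π_{31}) = (31|65) = -1.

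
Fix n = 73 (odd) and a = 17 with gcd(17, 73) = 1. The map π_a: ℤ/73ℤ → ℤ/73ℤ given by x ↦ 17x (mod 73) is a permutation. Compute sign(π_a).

-1

Orbit of 43 under x↦17x: [43, 1, 17, 70, 22, 9, 7]… (length divides ord_73(17)).
4 cycles of lengths [24, 24, 24, 1].
4 cycles on 73: each ℓ→(−1)^(ℓ−1), product (−1)^69 = -1.
Zolotarev: (17|73) = -1, matching the cycle-count sign.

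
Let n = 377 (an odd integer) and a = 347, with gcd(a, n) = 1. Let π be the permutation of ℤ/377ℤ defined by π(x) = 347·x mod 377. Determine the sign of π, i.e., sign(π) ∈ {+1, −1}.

Orbit of 146 under x↦347x: [146, 144, 204, 289, 1, 347]… (length divides ord_377(347)).
π_347 has 75 disjoint cycles with lengths [6, 6, 6, 6, 6, 6, 6, 6, 6, 6, 6, 6, 6, 6, 6, 6, 6, 6, 6, 6, 6, 6, 6, 6, 6, 6, 6, 6, 6, 6, 6, 6, 6, 6, 6, 6, 6, 6, 6, 6, 6, 6, 6, 6, 6, 6, 6, 6, 6, 6, 6, 6, 6, 6, 6, 6, 3, 3, 3, 3, 2, 2, 2, 2, 2, 2, 2, 2, 2, 2, 2, 2, 2, 2, 1] on {0,…,376}.
Σ(ℓ_i−1) = 377−75 = 302; sign = (−1)^302 = +1.
The Jacobi symbol (347|377) = +1 (Zolotarev) agrees.

+1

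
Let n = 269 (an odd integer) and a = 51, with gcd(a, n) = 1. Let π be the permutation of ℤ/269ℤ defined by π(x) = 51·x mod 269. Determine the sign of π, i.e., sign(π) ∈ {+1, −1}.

+1

Trace 62: π^k(62) = [62, 203, 131, 225, 177, 150, 118] for k=0..6.
Decompose π into cycles: lengths [134, 134, 1] (3 cycles, including the fixed point 0).
3 cycles on 269: each ℓ→(−1)^(ℓ−1), product (−1)^266 = +1.
(51|269)_J = +1 (Zolotarev's lemma cross-check).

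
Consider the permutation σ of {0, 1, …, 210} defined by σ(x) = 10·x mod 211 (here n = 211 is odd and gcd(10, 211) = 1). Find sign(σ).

Start at x=197: 197 → 71 → 77 → 137 → 104 → 196 → 61 → … (one orbit).
The orbit structure of x ↦ 10x mod 211: 8 orbits of sizes [30, 30, 30, 30, 30, 30, 30, 1].
211 − 8 = 203 transpositions; sign(π) = (−1)^203 = -1.

-1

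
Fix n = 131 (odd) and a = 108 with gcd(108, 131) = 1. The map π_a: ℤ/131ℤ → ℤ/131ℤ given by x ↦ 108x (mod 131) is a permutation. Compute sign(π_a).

+1

Orbit of 28 under x↦108x: [28, 11, 9, 55, 45, 13, 94]… (length divides ord_131(108)).
3 cycles of lengths [65, 65, 1].
Σ(ℓ_i−1) = 131−3 = 128; sign = (−1)^128 = +1.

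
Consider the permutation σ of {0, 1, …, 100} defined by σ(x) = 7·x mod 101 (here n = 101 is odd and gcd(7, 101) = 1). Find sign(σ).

Trace 53: π^k(53) = [53, 68, 72, 100, 94, 52, 61] for k=0..6.
2 cycles of lengths [100, 1].
2 cycles on 101: each ℓ→(−1)^(ℓ−1), product (−1)^99 = -1.
Zolotarev: (7|101) = -1, matching the cycle-count sign.

-1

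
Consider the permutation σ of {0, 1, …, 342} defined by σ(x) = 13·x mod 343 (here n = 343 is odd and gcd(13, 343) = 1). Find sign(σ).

-1

Trace 237: π^k(237) = [237, 337, 265, 15, 195, 134, 27] for k=0..6.
The orbit structure of x ↦ 13x mod 343: 10 orbits of sizes [98, 98, 98, 14, 14, 14, 2, 2, 2, 1].
sign(π) = (−1)^{n − #cycles} = (−1)^{343−10} = (−1)^333 = -1.
Via Zolotarev, sign(π_{13}) = (13|343) = -1.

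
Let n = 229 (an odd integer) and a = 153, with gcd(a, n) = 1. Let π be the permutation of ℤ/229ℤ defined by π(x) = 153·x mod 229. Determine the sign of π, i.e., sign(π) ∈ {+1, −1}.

Trace 214: π^k(214) = [214, 224, 151, 203, 144, 48, 16] for k=0..6.
Cycle type of π: 57×4 + 1; total 5 cycles.
sign(π) = (−1)^{n − #cycles} = (−1)^{229−5} = (−1)^224 = +1.

+1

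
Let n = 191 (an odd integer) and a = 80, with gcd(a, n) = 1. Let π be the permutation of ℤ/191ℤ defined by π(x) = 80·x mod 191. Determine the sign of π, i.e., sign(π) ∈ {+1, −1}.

+1

Trace 86: π^k(86) = [86, 4, 129, 6, 98, 9, 147] for k=0..6.
The orbit structure of x ↦ 80x mod 191: 3 orbits of sizes [95, 95, 1].
n − c = 191 − 3 = 188; sign = (−1)^188 = +1.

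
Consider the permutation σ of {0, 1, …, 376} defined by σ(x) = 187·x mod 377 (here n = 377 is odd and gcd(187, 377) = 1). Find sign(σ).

-1

Start at x=181: 181 → 294 → 313 → 96 → 233 → 216 → 53 → … (one orbit).
The orbit structure of x ↦ 187x mod 377: 18 orbits of sizes [28, 28, 28, 28, 28, 28, 28, 28, 28, 28, 28, 28, 14, 14, 4, 4, 4, 1].
Σ(ℓ_i−1) = 377−18 = 359; sign = (−1)^359 = -1.
(187|377)_J = -1 (Zolotarev's lemma cross-check).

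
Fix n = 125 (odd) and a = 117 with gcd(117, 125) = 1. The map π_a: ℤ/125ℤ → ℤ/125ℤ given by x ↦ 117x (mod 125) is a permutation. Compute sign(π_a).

Trace 53: π^k(53) = [53, 76, 17, 114, 88, 46, 7] for k=0..6.
π_117 has 4 disjoint cycles with lengths [100, 20, 4, 1] on {0,…,124}.
sign(π) = (−1)^{n − #cycles} = (−1)^{125−4} = (−1)^121 = -1.
Zolotarev: (117|125) = -1, matching the cycle-count sign.

-1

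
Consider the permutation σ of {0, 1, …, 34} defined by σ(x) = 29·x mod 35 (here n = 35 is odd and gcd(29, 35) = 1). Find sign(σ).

+1

Trace 29: π^k(29) = [29, 1] for k=0..1.
The orbit structure of x ↦ 29x mod 35: 21 orbits of sizes [2, 2, 2, 2, 2, 2, 2, 2, 2, 2, 2, 2, 2, 2, 1, 1, 1, 1, 1, 1, 1].
n − c = 35 − 21 = 14; sign = (−1)^14 = +1.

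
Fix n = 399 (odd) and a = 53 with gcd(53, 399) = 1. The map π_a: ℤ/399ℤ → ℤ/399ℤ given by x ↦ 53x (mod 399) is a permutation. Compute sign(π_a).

+1

Orbit of 106 under x↦53x: [106, 32, 100, 113, 4, 212, 64]… (length divides ord_399(53)).
27 cycles of lengths [18, 18, 18, 18, 18, 18, 18, 18, 18, 18, 18, 18, 18, 18, 18, 18, 18, 18, 18, 18, 18, 6, 6, 3, 3, 2, 1].
27 cycles on 399: each ℓ→(−1)^(ℓ−1), product (−1)^372 = +1.
Via Zolotarev, sign(π_{53}) = (53|399) = +1.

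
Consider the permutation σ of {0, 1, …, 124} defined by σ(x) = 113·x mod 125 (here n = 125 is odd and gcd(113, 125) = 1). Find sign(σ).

Trace 106: π^k(106) = [106, 103, 14, 82, 16, 58, 54] for k=0..6.
π_113 has 4 disjoint cycles with lengths [100, 20, 4, 1] on {0,…,124}.
n − c = 125 − 4 = 121; sign = (−1)^121 = -1.
Via Zolotarev, sign(π_{113}) = (113|125) = -1.

-1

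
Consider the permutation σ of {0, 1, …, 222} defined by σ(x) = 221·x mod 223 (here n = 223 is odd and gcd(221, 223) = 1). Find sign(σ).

Trace 13: π^k(13) = [13, 197, 52, 119, 208, 30, 163] for k=0..6.
Decompose π into cycles: lengths [74, 74, 74, 1] (4 cycles, including the fixed point 0).
223 − 4 = 219 transpositions; sign(π) = (−1)^219 = -1.
(221|223)_J = -1 (Zolotarev's lemma cross-check).

-1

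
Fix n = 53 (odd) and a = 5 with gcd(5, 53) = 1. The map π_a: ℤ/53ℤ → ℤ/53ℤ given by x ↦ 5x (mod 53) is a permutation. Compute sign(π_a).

-1

Trace 46: π^k(46) = [46, 18, 37, 26, 24, 14, 17] for k=0..6.
Cycle lengths of π_5 on ℤ/53ℤ: [52, 1]; 2 cycles in total.
53 − 2 = 51 transpositions; sign(π) = (−1)^51 = -1.
(5|53)_J = -1 (Zolotarev's lemma cross-check).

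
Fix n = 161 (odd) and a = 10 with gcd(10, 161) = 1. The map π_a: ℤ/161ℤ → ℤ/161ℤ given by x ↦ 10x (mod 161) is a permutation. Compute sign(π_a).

Trace 97: π^k(97) = [97, 4, 40, 78, 136, 72, 76] for k=0..6.
Decompose π into cycles: lengths [66, 66, 22, 6, 1] (5 cycles, including the fixed point 0).
sign(π) = (−1)^{n − #cycles} = (−1)^{161−5} = (−1)^156 = +1.

+1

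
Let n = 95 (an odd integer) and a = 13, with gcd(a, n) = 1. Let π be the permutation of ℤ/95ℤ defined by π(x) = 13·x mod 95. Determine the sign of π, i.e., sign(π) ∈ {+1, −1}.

+1

Start at x=11: 11 → 48 → 54 → 37 → 6 → 78 → 64 → … (one orbit).
5 cycles of lengths [36, 36, 18, 4, 1].
sign(π) = (−1)^{n − #cycles} = (−1)^{95−5} = (−1)^90 = +1.
Zolotarev: (13|95) = +1, matching the cycle-count sign.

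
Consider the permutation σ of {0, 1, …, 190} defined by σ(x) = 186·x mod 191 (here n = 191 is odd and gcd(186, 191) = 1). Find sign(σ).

-1

Start at x=11: 11 → 136 → 84 → 153 → 190 → 5 → 166 → … (one orbit).
π_186 has 6 disjoint cycles with lengths [38, 38, 38, 38, 38, 1] on {0,…,190}.
191 − 6 = 185 transpositions; sign(π) = (−1)^185 = -1.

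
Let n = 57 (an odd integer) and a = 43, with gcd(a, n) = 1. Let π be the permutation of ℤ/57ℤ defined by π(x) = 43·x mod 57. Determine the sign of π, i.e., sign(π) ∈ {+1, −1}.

Start at x=43: 43 → 25 → 49 → 55 → 28 → 7 → 16 → … (one orbit).
Decompose π into cycles: lengths [9, 9, 9, 9, 9, 9, 1, 1, 1] (9 cycles, including the fixed point 0).
Σ(ℓ_i−1) = 57−9 = 48; sign = (−1)^48 = +1.

+1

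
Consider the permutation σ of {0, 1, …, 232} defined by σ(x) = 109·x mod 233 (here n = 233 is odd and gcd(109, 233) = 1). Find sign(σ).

Trace 7: π^k(7) = [7, 64, 219, 105, 28, 23, 177] for k=0..6.
The orbit structure of x ↦ 109x mod 233: 3 orbits of sizes [116, 116, 1].
Σ(ℓ_i−1) = 233−3 = 230; sign = (−1)^230 = +1.

+1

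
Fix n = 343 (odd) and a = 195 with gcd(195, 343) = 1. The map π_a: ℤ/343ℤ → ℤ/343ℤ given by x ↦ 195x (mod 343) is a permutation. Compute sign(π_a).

Orbit of 293 under x↦195x: [293, 197, 342, 148, 48, 99, 97]… (length divides ord_343(195)).
π_195 has 46 disjoint cycles with lengths [14, 14, 14, 14, 14, 14, 14, 14, 14, 14, 14, 14, 14, 14, 14, 14, 14, 14, 14, 14, 14, 2, 2, 2, 2, 2, 2, 2, 2, 2, 2, 2, 2, 2, 2, 2, 2, 2, 2, 2, 2, 2, 2, 2, 2, 1] on {0,…,342}.
343 − 46 = 297 transpositions; sign(π) = (−1)^297 = -1.
Check: (195/343) = -1 by Zolotarev.

-1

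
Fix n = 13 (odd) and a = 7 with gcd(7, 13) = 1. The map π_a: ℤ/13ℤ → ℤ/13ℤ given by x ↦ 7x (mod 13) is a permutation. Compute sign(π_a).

-1

Trace 7: π^k(7) = [7, 10, 5, 9, 11, 12, 6] for k=0..6.
2 cycles of lengths [12, 1].
13 − 2 = 11 transpositions; sign(π) = (−1)^11 = -1.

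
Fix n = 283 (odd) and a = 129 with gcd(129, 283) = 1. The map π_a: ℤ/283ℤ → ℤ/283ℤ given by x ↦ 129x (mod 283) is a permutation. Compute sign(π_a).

+1

Start at x=246: 246 → 38 → 91 → 136 → 281 → 25 → 112 → … (one orbit).
Cycle type of π: 141×2 + 1; total 3 cycles.
3 cycles on 283: each ℓ→(−1)^(ℓ−1), product (−1)^280 = +1.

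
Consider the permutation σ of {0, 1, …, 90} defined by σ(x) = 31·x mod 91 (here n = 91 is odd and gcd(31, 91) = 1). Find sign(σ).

Start at x=64: 64 → 73 → 79 → 83 → 25 → 47 → 1 → … (one orbit).
Cycle lengths of π_31 on ℤ/91ℤ: [12, 12, 12, 12, 12, 12, 6, 4, 4, 4, 1]; 11 cycles in total.
11 cycles on 91: each ℓ→(−1)^(ℓ−1), product (−1)^80 = +1.
(31|91)_J = +1 (Zolotarev's lemma cross-check).

+1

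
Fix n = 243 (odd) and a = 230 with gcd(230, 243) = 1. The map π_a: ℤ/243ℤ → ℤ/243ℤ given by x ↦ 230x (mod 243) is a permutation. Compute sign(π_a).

-1

Start at x=137: 137 → 163 → 68 → 88 → 71 → 49 → 92 → … (one orbit).
Decompose π into cycles: lengths [162, 54, 18, 6, 2, 1] (6 cycles, including the fixed point 0).
Σ(ℓ_i−1) = 243−6 = 237; sign = (−1)^237 = -1.
(230|243)_J = -1 (Zolotarev's lemma cross-check).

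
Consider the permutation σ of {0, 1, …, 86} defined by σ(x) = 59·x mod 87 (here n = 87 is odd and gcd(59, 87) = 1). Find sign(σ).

Start at x=1: 1 → 59 → 1 (one orbit).
The orbit structure of x ↦ 59x mod 87: 58 orbits of sizes [2, 2, 2, 2, 2, 2, 2, 2, 2, 2, 2, 2, 2, 2, 2, 2, 2, 2, 2, 2, 2, 2, 2, 2, 2, 2, 2, 2, 2, 1, 1, 1, 1, 1, 1, 1, 1, 1, 1, 1, 1, 1, 1, 1, 1, 1, 1, 1, 1, 1, 1, 1, 1, 1, 1, 1, 1, 1].
58 cycles on 87: each ℓ→(−1)^(ℓ−1), product (−1)^29 = -1.

-1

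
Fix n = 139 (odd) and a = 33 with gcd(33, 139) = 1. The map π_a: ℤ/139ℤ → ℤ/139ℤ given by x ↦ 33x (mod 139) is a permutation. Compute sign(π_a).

-1

Trace 129: π^k(129) = [129, 87, 91, 84, 131, 14, 45] for k=0..6.
Cycle type of π: 46×3 + 1; total 4 cycles.
With 4 cycles on 139 points, sign = (−1)^{139−4} = -1.
The Jacobi symbol (33|139) = -1 (Zolotarev) agrees.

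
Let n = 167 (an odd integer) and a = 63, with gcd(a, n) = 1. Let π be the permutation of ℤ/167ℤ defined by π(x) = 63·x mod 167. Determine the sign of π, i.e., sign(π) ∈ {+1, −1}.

+1

Start at x=1: 1 → 63 → 128 → 48 → 18 → 132 → 133 → … (one orbit).
π_63 has 3 disjoint cycles with lengths [83, 83, 1] on {0,…,166}.
sign(π) = (−1)^{n − #cycles} = (−1)^{167−3} = (−1)^164 = +1.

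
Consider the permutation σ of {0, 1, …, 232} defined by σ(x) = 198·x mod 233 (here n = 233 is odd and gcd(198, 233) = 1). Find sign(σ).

-1

Trace 78: π^k(78) = [78, 66, 20, 232, 35, 173, 3] for k=0..6.
Cycle lengths of π_198 on ℤ/233ℤ: [232, 1]; 2 cycles in total.
n − c = 233 − 2 = 231; sign = (−1)^231 = -1.
Zolotarev: (198|233) = -1, matching the cycle-count sign.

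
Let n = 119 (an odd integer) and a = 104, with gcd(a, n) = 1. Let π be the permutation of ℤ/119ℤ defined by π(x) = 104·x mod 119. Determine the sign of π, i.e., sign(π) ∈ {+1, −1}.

-1

Orbit of 111 under x↦104x: [111, 1, 104, 106, 76, 50, 83]… (length divides ord_119(104)).
Cycle lengths of π_104 on ℤ/119ℤ: [8, 8, 8, 8, 8, 8, 8, 8, 8, 8, 8, 8, 8, 8, 2, 2, 2, 1]; 18 cycles in total.
sign(π) = (−1)^{n − #cycles} = (−1)^{119−18} = (−1)^101 = -1.
The Jacobi symbol (104|119) = -1 (Zolotarev) agrees.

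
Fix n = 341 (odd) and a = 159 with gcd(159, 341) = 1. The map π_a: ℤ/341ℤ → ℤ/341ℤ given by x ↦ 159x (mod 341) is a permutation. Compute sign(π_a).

+1

Orbit of 159 under x↦159x: [159, 47, 312, 163, 1]… (length divides ord_341(159)).
Decompose π into cycles: lengths [5, 5, 5, 5, 5, 5, 5, 5, 5, 5, 5, 5, 5, 5, 5, 5, 5, 5, 5, 5, 5, 5, 5, 5, 5, 5, 5, 5, 5, 5, 5, 5, 5, 5, 5, 5, 5, 5, 5, 5, 5, 5, 5, 5, 5, 5, 5, 5, 5, 5, 5, 5, 5, 5, 5, 5, 5, 5, 5, 5, 5, 5, 5, 5, 5, 5, 5, 5, 1] (69 cycles, including the fixed point 0).
341 − 69 = 272 transpositions; sign(π) = (−1)^272 = +1.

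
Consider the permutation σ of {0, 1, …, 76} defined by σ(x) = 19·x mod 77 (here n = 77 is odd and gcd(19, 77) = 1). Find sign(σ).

Orbit of 67 under x↦19x: [67, 41, 9, 17, 15, 54, 25]… (length divides ord_77(19)).
π_19 has 5 disjoint cycles with lengths [30, 30, 10, 6, 1] on {0,…,76}.
Σ(ℓ_i−1) = 77−5 = 72; sign = (−1)^72 = +1.

+1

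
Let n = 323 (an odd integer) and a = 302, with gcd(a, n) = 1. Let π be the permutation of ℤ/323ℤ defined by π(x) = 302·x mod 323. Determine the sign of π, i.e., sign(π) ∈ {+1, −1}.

+1

Orbit of 271 under x↦302x: [271, 123, 1, 302, 118, 106, 35]… (length divides ord_323(302)).
Cycle type of π: 36×8 + 9×2 + 4×4 + 1; total 15 cycles.
Σ(ℓ_i−1) = 323−15 = 308; sign = (−1)^308 = +1.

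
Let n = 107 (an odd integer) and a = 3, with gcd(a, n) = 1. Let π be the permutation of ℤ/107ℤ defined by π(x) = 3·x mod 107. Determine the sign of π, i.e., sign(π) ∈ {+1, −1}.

+1

Trace 57: π^k(57) = [57, 64, 85, 41, 16, 48, 37] for k=0..6.
The orbit structure of x ↦ 3x mod 107: 3 orbits of sizes [53, 53, 1].
n − c = 107 − 3 = 104; sign = (−1)^104 = +1.
Check: (3/107) = +1 by Zolotarev.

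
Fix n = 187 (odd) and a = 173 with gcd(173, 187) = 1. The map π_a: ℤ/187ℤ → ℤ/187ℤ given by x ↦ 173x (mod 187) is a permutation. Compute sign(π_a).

Trace 64: π^k(64) = [64, 39, 15, 164, 135, 167, 93] for k=0..6.
The orbit structure of x ↦ 173x mod 187: 5 orbits of sizes [80, 80, 16, 10, 1].
With 5 cycles on 187 points, sign = (−1)^{187−5} = +1.

+1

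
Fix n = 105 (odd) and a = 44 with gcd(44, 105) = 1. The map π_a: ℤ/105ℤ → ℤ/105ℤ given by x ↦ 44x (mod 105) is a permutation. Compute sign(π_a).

-1

Trace 29: π^k(29) = [29, 16, 74, 1, 44, 46] for k=0..5.
Decompose π into cycles: lengths [6, 6, 6, 6, 6, 6, 6, 6, 6, 6, 6, 6, 6, 6, 3, 3, 2, 2, 2, 2, 2, 2, 2, 1] (24 cycles, including the fixed point 0).
105 − 24 = 81 transpositions; sign(π) = (−1)^81 = -1.
Zolotarev: (44|105) = -1, matching the cycle-count sign.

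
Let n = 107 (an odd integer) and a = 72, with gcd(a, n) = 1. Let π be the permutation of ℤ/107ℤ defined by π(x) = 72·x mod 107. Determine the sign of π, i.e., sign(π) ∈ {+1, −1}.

Orbit of 26 under x↦72x: [26, 53, 71, 83, 91, 25, 88]… (length divides ord_107(72)).
Decompose π into cycles: lengths [106, 1] (2 cycles, including the fixed point 0).
Σ(ℓ_i−1) = 107−2 = 105; sign = (−1)^105 = -1.

-1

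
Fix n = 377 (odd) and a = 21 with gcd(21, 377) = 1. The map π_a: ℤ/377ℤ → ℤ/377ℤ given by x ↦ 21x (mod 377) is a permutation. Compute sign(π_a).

+1

Orbit of 170 under x↦21x: [170, 177, 324, 18, 1, 21, 64]… (length divides ord_377(21)).
π_21 has 17 disjoint cycles with lengths [28, 28, 28, 28, 28, 28, 28, 28, 28, 28, 28, 28, 28, 4, 4, 4, 1] on {0,…,376}.
Σ(ℓ_i−1) = 377−17 = 360; sign = (−1)^360 = +1.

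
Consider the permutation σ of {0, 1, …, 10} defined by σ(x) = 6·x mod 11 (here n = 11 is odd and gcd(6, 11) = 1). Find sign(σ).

Start at x=4: 4 → 2 → 1 → 6 → 3 → 7 → 9 → … (one orbit).
2 cycles of lengths [10, 1].
11 − 2 = 9 transpositions; sign(π) = (−1)^9 = -1.

-1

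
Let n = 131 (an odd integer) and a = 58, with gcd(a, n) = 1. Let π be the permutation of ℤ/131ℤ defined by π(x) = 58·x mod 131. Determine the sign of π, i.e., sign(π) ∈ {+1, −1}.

Trace 89: π^k(89) = [89, 53, 61, 1, 58] for k=0..4.
27 cycles of lengths [5, 5, 5, 5, 5, 5, 5, 5, 5, 5, 5, 5, 5, 5, 5, 5, 5, 5, 5, 5, 5, 5, 5, 5, 5, 5, 1].
sign(π) = (−1)^{n − #cycles} = (−1)^{131−27} = (−1)^104 = +1.

+1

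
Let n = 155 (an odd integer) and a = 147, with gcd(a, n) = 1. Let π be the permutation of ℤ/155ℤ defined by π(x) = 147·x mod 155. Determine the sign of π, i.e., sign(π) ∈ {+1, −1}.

Trace 109: π^k(109) = [109, 58, 1, 147, 64, 108, 66] for k=0..6.
Cycle lengths of π_147 on ℤ/155ℤ: [20, 20, 20, 20, 20, 20, 10, 10, 10, 4, 1]; 11 cycles in total.
With 11 cycles on 155 points, sign = (−1)^{155−11} = +1.

+1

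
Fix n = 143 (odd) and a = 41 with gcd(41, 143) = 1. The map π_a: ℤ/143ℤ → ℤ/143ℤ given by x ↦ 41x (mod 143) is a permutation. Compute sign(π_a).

Trace 1: π^k(1) = [1, 41, 108, 138, 81, 32, 25] for k=0..6.
π_41 has 5 disjoint cycles with lengths [60, 60, 12, 10, 1] on {0,…,142}.
5 cycles on 143: each ℓ→(−1)^(ℓ−1), product (−1)^138 = +1.
Check: (41/143) = +1 by Zolotarev.

+1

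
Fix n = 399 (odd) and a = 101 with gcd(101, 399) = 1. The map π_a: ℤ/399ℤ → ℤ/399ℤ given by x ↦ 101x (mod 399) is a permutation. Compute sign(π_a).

+1

Orbit of 125 under x↦101x: [125, 256, 320, 1, 101, 226, 83]… (length divides ord_399(101)).
π_101 has 27 disjoint cycles with lengths [18, 18, 18, 18, 18, 18, 18, 18, 18, 18, 18, 18, 18, 18, 18, 18, 18, 18, 18, 18, 9, 9, 6, 6, 6, 2, 1] on {0,…,398}.
399 − 27 = 372 transpositions; sign(π) = (−1)^372 = +1.
Zolotarev: (101|399) = +1, matching the cycle-count sign.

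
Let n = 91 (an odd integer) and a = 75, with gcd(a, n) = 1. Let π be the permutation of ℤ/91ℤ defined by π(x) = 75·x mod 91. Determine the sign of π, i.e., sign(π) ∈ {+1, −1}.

Trace 1: π^k(1) = [1, 75, 74, 90, 16, 17] for k=0..5.
Cycle lengths of π_75 on ℤ/91ℤ: [6, 6, 6, 6, 6, 6, 6, 6, 6, 6, 6, 6, 6, 6, 6, 1]; 16 cycles in total.
91 − 16 = 75 transpositions; sign(π) = (−1)^75 = -1.
Check: (75/91) = -1 by Zolotarev.

-1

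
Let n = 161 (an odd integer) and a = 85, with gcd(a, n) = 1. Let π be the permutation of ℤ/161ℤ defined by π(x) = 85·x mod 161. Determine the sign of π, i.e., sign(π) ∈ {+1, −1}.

+1

Orbit of 64 under x↦85x: [64, 127, 8, 36, 1, 85, 141]… (length divides ord_161(85)).
Decompose π into cycles: lengths [11, 11, 11, 11, 11, 11, 11, 11, 11, 11, 11, 11, 11, 11, 1, 1, 1, 1, 1, 1, 1] (21 cycles, including the fixed point 0).
With 21 cycles on 161 points, sign = (−1)^{161−21} = +1.
Via Zolotarev, sign(π_{85}) = (85|161) = +1.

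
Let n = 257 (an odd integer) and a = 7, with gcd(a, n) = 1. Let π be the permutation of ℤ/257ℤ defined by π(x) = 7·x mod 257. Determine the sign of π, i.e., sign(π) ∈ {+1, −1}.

Trace 234: π^k(234) = [234, 96, 158, 78, 32, 224, 26] for k=0..6.
π_7 has 2 disjoint cycles with lengths [256, 1] on {0,…,256}.
257 − 2 = 255 transpositions; sign(π) = (−1)^255 = -1.

-1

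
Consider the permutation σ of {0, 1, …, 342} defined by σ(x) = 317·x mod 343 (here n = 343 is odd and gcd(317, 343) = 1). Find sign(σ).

Start at x=58: 58 → 207 → 106 → 331 → 312 → 120 → 310 → … (one orbit).
Cycle lengths of π_317 on ℤ/343ℤ: [147, 147, 21, 21, 3, 3, 1]; 7 cycles in total.
7 cycles on 343: each ℓ→(−1)^(ℓ−1), product (−1)^336 = +1.
Check: (317/343) = +1 by Zolotarev.

+1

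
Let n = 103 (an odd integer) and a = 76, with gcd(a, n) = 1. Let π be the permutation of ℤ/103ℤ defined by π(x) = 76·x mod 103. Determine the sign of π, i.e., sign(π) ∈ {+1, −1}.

+1

Trace 14: π^k(14) = [14, 34, 9, 66, 72, 13, 61] for k=0..6.
Cycle lengths of π_76 on ℤ/103ℤ: [17, 17, 17, 17, 17, 17, 1]; 7 cycles in total.
sign(π) = (−1)^{n − #cycles} = (−1)^{103−7} = (−1)^96 = +1.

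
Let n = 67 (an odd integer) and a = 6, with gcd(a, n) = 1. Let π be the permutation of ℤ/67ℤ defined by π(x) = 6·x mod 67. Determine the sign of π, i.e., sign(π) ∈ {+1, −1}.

Orbit of 10 under x↦6x: [10, 60, 25, 16, 29, 40, 39]… (length divides ord_67(6)).
The orbit structure of x ↦ 6x mod 67: 3 orbits of sizes [33, 33, 1].
With 3 cycles on 67 points, sign = (−1)^{67−3} = +1.

+1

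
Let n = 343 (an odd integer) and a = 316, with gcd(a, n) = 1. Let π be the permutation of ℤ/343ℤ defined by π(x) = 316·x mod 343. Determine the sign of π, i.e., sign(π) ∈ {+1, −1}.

Start at x=120: 120 → 190 → 15 → 281 → 302 → 78 → 295 → … (one orbit).
Decompose π into cycles: lengths [49, 49, 49, 49, 49, 49, 7, 7, 7, 7, 7, 7, 1, 1, 1, 1, 1, 1, 1] (19 cycles, including the fixed point 0).
343 − 19 = 324 transpositions; sign(π) = (−1)^324 = +1.

+1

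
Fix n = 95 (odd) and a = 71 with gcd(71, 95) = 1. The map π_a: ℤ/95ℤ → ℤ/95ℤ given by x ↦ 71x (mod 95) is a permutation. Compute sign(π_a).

Start at x=61: 61 → 56 → 81 → 51 → 11 → 21 → 66 → … (one orbit).
The orbit structure of x ↦ 71x mod 95: 10 orbits of sizes [18, 18, 18, 18, 18, 1, 1, 1, 1, 1].
95 − 10 = 85 transpositions; sign(π) = (−1)^85 = -1.
Via Zolotarev, sign(π_{71}) = (71|95) = -1.

-1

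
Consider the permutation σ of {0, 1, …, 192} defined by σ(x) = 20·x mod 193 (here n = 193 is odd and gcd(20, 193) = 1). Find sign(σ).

Orbit of 122 under x↦20x: [122, 124, 164, 192, 173, 179, 106]… (length divides ord_193(20)).
π_20 has 4 disjoint cycles with lengths [64, 64, 64, 1] on {0,…,192}.
With 4 cycles on 193 points, sign = (−1)^{193−4} = -1.

-1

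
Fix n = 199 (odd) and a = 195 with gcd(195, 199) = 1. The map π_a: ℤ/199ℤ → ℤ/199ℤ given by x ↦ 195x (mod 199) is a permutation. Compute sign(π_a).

-1

Trace 112: π^k(112) = [112, 149, 1, 195, 16, 135, 57] for k=0..6.
π_195 has 2 disjoint cycles with lengths [198, 1] on {0,…,198}.
Σ(ℓ_i−1) = 199−2 = 197; sign = (−1)^197 = -1.
Via Zolotarev, sign(π_{195}) = (195|199) = -1.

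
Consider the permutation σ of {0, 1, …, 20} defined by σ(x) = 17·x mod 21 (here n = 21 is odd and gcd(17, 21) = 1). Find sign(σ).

Trace 17: π^k(17) = [17, 16, 20, 4, 5, 1] for k=0..5.
Cycle lengths of π_17 on ℤ/21ℤ: [6, 6, 6, 2, 1]; 5 cycles in total.
sign(π) = (−1)^{n − #cycles} = (−1)^{21−5} = (−1)^16 = +1.
Via Zolotarev, sign(π_{17}) = (17|21) = +1.

+1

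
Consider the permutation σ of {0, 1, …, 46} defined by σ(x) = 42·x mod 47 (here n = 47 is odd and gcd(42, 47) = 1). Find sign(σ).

+1

Trace 12: π^k(12) = [12, 34, 18, 4, 27, 6, 17] for k=0..6.
The orbit structure of x ↦ 42x mod 47: 3 orbits of sizes [23, 23, 1].
Σ(ℓ_i−1) = 47−3 = 44; sign = (−1)^44 = +1.
Check: (42/47) = +1 by Zolotarev.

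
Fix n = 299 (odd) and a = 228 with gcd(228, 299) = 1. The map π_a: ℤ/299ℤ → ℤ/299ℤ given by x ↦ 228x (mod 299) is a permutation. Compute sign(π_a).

Orbit of 25 under x↦228x: [25, 19, 146, 99, 147, 28, 105]… (length divides ord_299(228)).
π_228 has 5 disjoint cycles with lengths [132, 132, 22, 12, 1] on {0,…,298}.
With 5 cycles on 299 points, sign = (−1)^{299−5} = +1.

+1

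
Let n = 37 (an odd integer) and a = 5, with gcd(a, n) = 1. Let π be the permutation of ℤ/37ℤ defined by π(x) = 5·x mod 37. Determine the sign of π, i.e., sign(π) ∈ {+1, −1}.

Orbit of 2 under x↦5x: [2, 10, 13, 28, 29, 34, 22]… (length divides ord_37(5)).
Cycle type of π: 36 + 1; total 2 cycles.
2 cycles on 37: each ℓ→(−1)^(ℓ−1), product (−1)^35 = -1.

-1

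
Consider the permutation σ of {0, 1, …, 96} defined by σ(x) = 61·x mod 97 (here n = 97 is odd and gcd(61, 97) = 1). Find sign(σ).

+1

Trace 1: π^k(1) = [1, 61, 35] for k=0..2.
Cycle type of π: 3×32 + 1; total 33 cycles.
n − c = 97 − 33 = 64; sign = (−1)^64 = +1.
Check: (61/97) = +1 by Zolotarev.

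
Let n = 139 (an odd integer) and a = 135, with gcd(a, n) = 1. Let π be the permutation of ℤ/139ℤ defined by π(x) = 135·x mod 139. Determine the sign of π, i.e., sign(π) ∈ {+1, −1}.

-1

Trace 48: π^k(48) = [48, 86, 73, 125, 56, 54, 62] for k=0..6.
Decompose π into cycles: lengths [138, 1] (2 cycles, including the fixed point 0).
Σ(ℓ_i−1) = 139−2 = 137; sign = (−1)^137 = -1.
Zolotarev: (135|139) = -1, matching the cycle-count sign.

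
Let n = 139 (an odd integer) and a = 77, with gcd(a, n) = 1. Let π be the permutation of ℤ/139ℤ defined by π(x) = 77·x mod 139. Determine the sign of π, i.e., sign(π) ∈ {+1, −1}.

Trace 65: π^k(65) = [65, 1, 77, 91, 57, 80, 44] for k=0..6.
Cycle type of π: 23×6 + 1; total 7 cycles.
7 cycles on 139: each ℓ→(−1)^(ℓ−1), product (−1)^132 = +1.

+1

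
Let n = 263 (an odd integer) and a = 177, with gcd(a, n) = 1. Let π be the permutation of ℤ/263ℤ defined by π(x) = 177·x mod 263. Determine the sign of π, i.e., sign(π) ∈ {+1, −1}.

Trace 114: π^k(114) = [114, 190, 229, 31, 227, 203, 163] for k=0..6.
Cycle type of π: 262 + 1; total 2 cycles.
sign(π) = (−1)^{n − #cycles} = (−1)^{263−2} = (−1)^261 = -1.
Check: (177/263) = -1 by Zolotarev.

-1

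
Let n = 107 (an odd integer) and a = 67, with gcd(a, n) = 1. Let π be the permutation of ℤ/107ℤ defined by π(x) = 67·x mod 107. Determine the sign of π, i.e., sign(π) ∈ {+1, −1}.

Start at x=91: 91 → 105 → 80 → 10 → 28 → 57 → 74 → … (one orbit).
Cycle type of π: 106 + 1; total 2 cycles.
With 2 cycles on 107 points, sign = (−1)^{107−2} = -1.

-1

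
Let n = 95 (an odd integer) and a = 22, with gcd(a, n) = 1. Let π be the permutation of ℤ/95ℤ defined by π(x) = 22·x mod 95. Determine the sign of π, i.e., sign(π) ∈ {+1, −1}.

+1

Orbit of 27 under x↦22x: [27, 24, 53, 26, 2, 44, 18]… (length divides ord_95(22)).
The orbit structure of x ↦ 22x mod 95: 5 orbits of sizes [36, 36, 18, 4, 1].
With 5 cycles on 95 points, sign = (−1)^{95−5} = +1.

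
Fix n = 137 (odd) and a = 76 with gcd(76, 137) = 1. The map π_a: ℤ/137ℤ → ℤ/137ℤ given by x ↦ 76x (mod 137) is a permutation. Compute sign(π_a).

+1

Orbit of 17 under x↦76x: [17, 59, 100, 65, 8, 60, 39]… (length divides ord_137(76)).
Cycle type of π: 68×2 + 1; total 3 cycles.
Σ(ℓ_i−1) = 137−3 = 134; sign = (−1)^134 = +1.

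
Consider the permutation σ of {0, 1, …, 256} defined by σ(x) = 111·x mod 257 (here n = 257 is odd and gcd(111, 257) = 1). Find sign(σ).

Start at x=134: 134 → 225 → 46 → 223 → 81 → 253 → 70 → … (one orbit).
Cycle lengths of π_111 on ℤ/257ℤ: [64, 64, 64, 64, 1]; 5 cycles in total.
5 cycles on 257: each ℓ→(−1)^(ℓ−1), product (−1)^252 = +1.

+1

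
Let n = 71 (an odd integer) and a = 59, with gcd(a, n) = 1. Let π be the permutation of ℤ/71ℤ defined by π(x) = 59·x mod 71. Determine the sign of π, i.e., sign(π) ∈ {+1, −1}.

-1

Start at x=69: 69 → 24 → 67 → 48 → 63 → 25 → 55 → … (one orbit).
The orbit structure of x ↦ 59x mod 71: 2 orbits of sizes [70, 1].
sign(π) = (−1)^{n − #cycles} = (−1)^{71−2} = (−1)^69 = -1.
Via Zolotarev, sign(π_{59}) = (59|71) = -1.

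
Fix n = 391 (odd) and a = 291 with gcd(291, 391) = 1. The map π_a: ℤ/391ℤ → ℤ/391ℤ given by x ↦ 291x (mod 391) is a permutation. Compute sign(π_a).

-1

Trace 18: π^k(18) = [18, 155, 140, 76, 220, 287, 234] for k=0..6.
Decompose π into cycles: lengths [88, 88, 88, 88, 22, 8, 8, 1] (8 cycles, including the fixed point 0).
With 8 cycles on 391 points, sign = (−1)^{391−8} = -1.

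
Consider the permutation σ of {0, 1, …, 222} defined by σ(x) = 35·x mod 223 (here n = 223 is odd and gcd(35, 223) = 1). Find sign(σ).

-1

Start at x=8: 8 → 57 → 211 → 26 → 18 → 184 → 196 → … (one orbit).
2 cycles of lengths [222, 1].
n − c = 223 − 2 = 221; sign = (−1)^221 = -1.
The Jacobi symbol (35|223) = -1 (Zolotarev) agrees.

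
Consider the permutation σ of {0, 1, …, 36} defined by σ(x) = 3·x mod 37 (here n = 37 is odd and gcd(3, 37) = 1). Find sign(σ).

+1

Trace 27: π^k(27) = [27, 7, 21, 26, 4, 12, 36] for k=0..6.
Decompose π into cycles: lengths [18, 18, 1] (3 cycles, including the fixed point 0).
3 cycles on 37: each ℓ→(−1)^(ℓ−1), product (−1)^34 = +1.
(3|37)_J = +1 (Zolotarev's lemma cross-check).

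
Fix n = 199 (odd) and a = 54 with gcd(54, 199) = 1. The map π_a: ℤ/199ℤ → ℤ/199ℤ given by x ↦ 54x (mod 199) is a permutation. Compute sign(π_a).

-1

Orbit of 118 under x↦54x: [118, 4, 17, 122, 21, 139, 143]… (length divides ord_199(54)).
π_54 has 2 disjoint cycles with lengths [198, 1] on {0,…,198}.
2 cycles on 199: each ℓ→(−1)^(ℓ−1), product (−1)^197 = -1.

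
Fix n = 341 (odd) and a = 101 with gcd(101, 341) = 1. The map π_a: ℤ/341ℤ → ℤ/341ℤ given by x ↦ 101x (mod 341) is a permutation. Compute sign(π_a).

-1

Orbit of 95 under x↦101x: [95, 47, 314, 1, 101, 312, 140]… (length divides ord_341(101)).
38 cycles of lengths [10, 10, 10, 10, 10, 10, 10, 10, 10, 10, 10, 10, 10, 10, 10, 10, 10, 10, 10, 10, 10, 10, 10, 10, 10, 10, 10, 10, 10, 10, 10, 5, 5, 5, 5, 5, 5, 1].
341 − 38 = 303 transpositions; sign(π) = (−1)^303 = -1.
Check: (101/341) = -1 by Zolotarev.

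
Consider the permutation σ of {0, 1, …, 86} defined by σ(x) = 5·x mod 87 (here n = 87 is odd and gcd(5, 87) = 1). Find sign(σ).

-1

Start at x=35: 35 → 1 → 5 → 25 → 38 → 16 → 80 → … (one orbit).
The orbit structure of x ↦ 5x mod 87: 8 orbits of sizes [14, 14, 14, 14, 14, 14, 2, 1].
Σ(ℓ_i−1) = 87−8 = 79; sign = (−1)^79 = -1.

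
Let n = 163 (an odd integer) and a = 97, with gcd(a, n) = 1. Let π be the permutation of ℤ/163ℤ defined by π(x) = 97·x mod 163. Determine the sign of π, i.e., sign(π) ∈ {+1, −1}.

+1

Start at x=55: 55 → 119 → 133 → 24 → 46 → 61 → 49 → … (one orbit).
3 cycles of lengths [81, 81, 1].
sign(π) = (−1)^{n − #cycles} = (−1)^{163−3} = (−1)^160 = +1.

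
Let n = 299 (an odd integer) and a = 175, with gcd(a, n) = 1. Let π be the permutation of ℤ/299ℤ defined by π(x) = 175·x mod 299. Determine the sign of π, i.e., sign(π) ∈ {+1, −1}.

+1

Start at x=20: 20 → 211 → 148 → 186 → 258 → 1 → 175 → … (one orbit).
The orbit structure of x ↦ 175x mod 299: 5 orbits of sizes [132, 132, 22, 12, 1].
Σ(ℓ_i−1) = 299−5 = 294; sign = (−1)^294 = +1.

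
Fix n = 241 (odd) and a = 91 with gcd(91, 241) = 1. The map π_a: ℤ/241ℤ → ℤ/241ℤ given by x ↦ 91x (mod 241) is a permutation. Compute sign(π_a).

Orbit of 205 under x↦91x: [205, 98, 1, 91, 87]… (length divides ord_241(91)).
Cycle lengths of π_91 on ℤ/241ℤ: [5, 5, 5, 5, 5, 5, 5, 5, 5, 5, 5, 5, 5, 5, 5, 5, 5, 5, 5, 5, 5, 5, 5, 5, 5, 5, 5, 5, 5, 5, 5, 5, 5, 5, 5, 5, 5, 5, 5, 5, 5, 5, 5, 5, 5, 5, 5, 5, 1]; 49 cycles in total.
sign(π) = (−1)^{n − #cycles} = (−1)^{241−49} = (−1)^192 = +1.
The Jacobi symbol (91|241) = +1 (Zolotarev) agrees.

+1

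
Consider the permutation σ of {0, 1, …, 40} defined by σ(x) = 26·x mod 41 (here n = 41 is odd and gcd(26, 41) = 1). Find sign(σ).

Orbit of 1 under x↦26x: [1, 26, 20, 28, 31, 27, 5]… (length divides ord_41(26)).
2 cycles of lengths [40, 1].
41 − 2 = 39 transpositions; sign(π) = (−1)^39 = -1.
Zolotarev: (26|41) = -1, matching the cycle-count sign.

-1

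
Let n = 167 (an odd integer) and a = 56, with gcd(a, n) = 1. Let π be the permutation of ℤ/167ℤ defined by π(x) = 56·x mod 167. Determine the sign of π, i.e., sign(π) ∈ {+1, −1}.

Trace 72: π^k(72) = [72, 24, 8, 114, 38, 124, 97] for k=0..6.
3 cycles of lengths [83, 83, 1].
sign(π) = (−1)^{n − #cycles} = (−1)^{167−3} = (−1)^164 = +1.

+1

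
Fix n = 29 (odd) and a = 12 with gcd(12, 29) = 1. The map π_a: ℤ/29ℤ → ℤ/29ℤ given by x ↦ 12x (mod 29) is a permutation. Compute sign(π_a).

-1

Start at x=12: 12 → 28 → 17 → 1 → 12 (one orbit).
Decompose π into cycles: lengths [4, 4, 4, 4, 4, 4, 4, 1] (8 cycles, including the fixed point 0).
n − c = 29 − 8 = 21; sign = (−1)^21 = -1.
The Jacobi symbol (12|29) = -1 (Zolotarev) agrees.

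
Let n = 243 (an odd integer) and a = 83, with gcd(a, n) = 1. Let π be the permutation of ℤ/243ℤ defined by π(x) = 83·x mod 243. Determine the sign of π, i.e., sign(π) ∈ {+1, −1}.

Trace 170: π^k(170) = [170, 16, 113, 145, 128, 175, 188] for k=0..6.
6 cycles of lengths [162, 54, 18, 6, 2, 1].
n − c = 243 − 6 = 237; sign = (−1)^237 = -1.

-1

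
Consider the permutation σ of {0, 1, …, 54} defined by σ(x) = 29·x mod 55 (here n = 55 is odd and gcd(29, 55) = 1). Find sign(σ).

-1

Orbit of 31 under x↦29x: [31, 19, 1, 29, 16, 24, 36]… (length divides ord_55(29)).
Decompose π into cycles: lengths [10, 10, 10, 10, 10, 2, 2, 1] (8 cycles, including the fixed point 0).
8 cycles on 55: each ℓ→(−1)^(ℓ−1), product (−1)^47 = -1.
(29|55)_J = -1 (Zolotarev's lemma cross-check).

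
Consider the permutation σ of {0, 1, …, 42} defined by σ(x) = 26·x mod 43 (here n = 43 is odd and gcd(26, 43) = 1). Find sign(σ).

-1

Start at x=17: 17 → 12 → 11 → 28 → 40 → 8 → 36 → … (one orbit).
Cycle lengths of π_26 on ℤ/43ℤ: [42, 1]; 2 cycles in total.
sign(π) = (−1)^{n − #cycles} = (−1)^{43−2} = (−1)^41 = -1.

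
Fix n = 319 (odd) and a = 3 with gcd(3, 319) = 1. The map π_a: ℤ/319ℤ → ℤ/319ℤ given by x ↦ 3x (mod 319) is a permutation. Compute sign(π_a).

-1

Trace 268: π^k(268) = [268, 166, 179, 218, 16, 48, 144] for k=0..6.
Cycle lengths of π_3 on ℤ/319ℤ: [140, 140, 28, 5, 5, 1]; 6 cycles in total.
319 − 6 = 313 transpositions; sign(π) = (−1)^313 = -1.
Check: (3/319) = -1 by Zolotarev.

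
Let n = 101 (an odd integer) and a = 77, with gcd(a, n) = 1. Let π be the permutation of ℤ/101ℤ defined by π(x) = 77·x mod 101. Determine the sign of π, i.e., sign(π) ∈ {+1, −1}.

Orbit of 30 under x↦77x: [30, 88, 9, 87, 33, 16, 20]… (length divides ord_101(77)).
π_77 has 3 disjoint cycles with lengths [50, 50, 1] on {0,…,100}.
Σ(ℓ_i−1) = 101−3 = 98; sign = (−1)^98 = +1.
Via Zolotarev, sign(π_{77}) = (77|101) = +1.

+1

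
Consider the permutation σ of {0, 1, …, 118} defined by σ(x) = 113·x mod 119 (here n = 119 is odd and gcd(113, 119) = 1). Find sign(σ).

-1

Trace 22: π^k(22) = [22, 106, 78, 8, 71, 50, 57] for k=0..6.
Cycle lengths of π_113 on ℤ/119ℤ: [16, 16, 16, 16, 16, 16, 16, 1, 1, 1, 1, 1, 1, 1]; 14 cycles in total.
Σ(ℓ_i−1) = 119−14 = 105; sign = (−1)^105 = -1.
Via Zolotarev, sign(π_{113}) = (113|119) = -1.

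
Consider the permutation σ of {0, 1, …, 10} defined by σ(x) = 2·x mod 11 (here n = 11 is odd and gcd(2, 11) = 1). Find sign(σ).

-1

Trace 6: π^k(6) = [6, 1, 2, 4, 8, 5, 10] for k=0..6.
Decompose π into cycles: lengths [10, 1] (2 cycles, including the fixed point 0).
11 − 2 = 9 transpositions; sign(π) = (−1)^9 = -1.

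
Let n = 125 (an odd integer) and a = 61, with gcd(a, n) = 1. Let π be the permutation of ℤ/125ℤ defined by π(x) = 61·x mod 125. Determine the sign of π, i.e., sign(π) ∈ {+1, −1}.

Orbit of 101 under x↦61x: [101, 36, 71, 81, 66, 26, 86]… (length divides ord_125(61)).
Decompose π into cycles: lengths [25, 25, 25, 25, 5, 5, 5, 5, 1, 1, 1, 1, 1] (13 cycles, including the fixed point 0).
13 cycles on 125: each ℓ→(−1)^(ℓ−1), product (−1)^112 = +1.

+1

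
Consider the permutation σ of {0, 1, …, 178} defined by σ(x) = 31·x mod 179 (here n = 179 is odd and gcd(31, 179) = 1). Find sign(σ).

Start at x=25: 25 → 59 → 39 → 135 → 68 → 139 → 13 → … (one orbit).
Decompose π into cycles: lengths [89, 89, 1] (3 cycles, including the fixed point 0).
With 3 cycles on 179 points, sign = (−1)^{179−3} = +1.
Zolotarev: (31|179) = +1, matching the cycle-count sign.

+1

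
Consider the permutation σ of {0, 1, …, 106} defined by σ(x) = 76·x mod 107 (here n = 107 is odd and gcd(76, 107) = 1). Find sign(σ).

Trace 100: π^k(100) = [100, 3, 14, 101, 79, 12, 56] for k=0..6.
Cycle lengths of π_76 on ℤ/107ℤ: [53, 53, 1]; 3 cycles in total.
With 3 cycles on 107 points, sign = (−1)^{107−3} = +1.

+1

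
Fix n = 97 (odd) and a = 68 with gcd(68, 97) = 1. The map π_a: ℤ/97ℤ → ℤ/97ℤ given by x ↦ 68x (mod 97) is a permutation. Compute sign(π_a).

-1

Orbit of 82 under x↦68x: [82, 47, 92, 48, 63, 16, 21]… (length divides ord_97(68)).
Cycle type of π: 96 + 1; total 2 cycles.
2 cycles on 97: each ℓ→(−1)^(ℓ−1), product (−1)^95 = -1.
(68|97)_J = -1 (Zolotarev's lemma cross-check).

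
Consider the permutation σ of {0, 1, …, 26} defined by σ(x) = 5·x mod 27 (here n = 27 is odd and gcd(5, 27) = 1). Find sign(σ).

-1

Orbit of 16 under x↦5x: [16, 26, 22, 2, 10, 23, 7]… (length divides ord_27(5)).
4 cycles of lengths [18, 6, 2, 1].
sign(π) = (−1)^{n − #cycles} = (−1)^{27−4} = (−1)^23 = -1.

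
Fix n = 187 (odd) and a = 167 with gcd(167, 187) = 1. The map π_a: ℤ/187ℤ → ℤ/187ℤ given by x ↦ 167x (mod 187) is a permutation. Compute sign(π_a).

+1

Orbit of 160 under x↦167x: [160, 166, 46, 15, 74, 16, 54]… (length divides ord_187(167)).
π_167 has 5 disjoint cycles with lengths [80, 80, 16, 10, 1] on {0,…,186}.
With 5 cycles on 187 points, sign = (−1)^{187−5} = +1.
Zolotarev: (167|187) = +1, matching the cycle-count sign.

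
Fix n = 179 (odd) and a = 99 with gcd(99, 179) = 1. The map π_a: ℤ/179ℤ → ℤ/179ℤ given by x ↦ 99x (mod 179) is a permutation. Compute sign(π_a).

Trace 43: π^k(43) = [43, 140, 77, 105, 13, 34, 144] for k=0..6.
Cycle type of π: 178 + 1; total 2 cycles.
n − c = 179 − 2 = 177; sign = (−1)^177 = -1.
Via Zolotarev, sign(π_{99}) = (99|179) = -1.

-1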